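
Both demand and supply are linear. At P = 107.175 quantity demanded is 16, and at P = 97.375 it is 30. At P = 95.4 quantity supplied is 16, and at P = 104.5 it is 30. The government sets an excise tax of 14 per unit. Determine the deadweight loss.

72.59

Demand slope = (97.375 − 107.175)/(30 − 16) = −0.7, so P = 118.375 − 0.7Q.
Supply slope = (104.5 − 95.4)/(30 − 16) = 0.65, so P = 85 + 0.65Q.
Competitive equilibrium: 118.375 − 0.7Q = 85 + 0.65Q → Q* = 24.7222, P* = 101.0694.
With the tax, the buyer price exceeds the seller price by 14: (118.375 − 0.7Q) − (85 + 0.65Q) = 14 → Q' = 14.3519.
ΔQ = 24.7222 − 14.3519 = 10.3703; the wedge equals the tax, 14.
The triangle = ½ × 10.3703 × 14 = 72.59.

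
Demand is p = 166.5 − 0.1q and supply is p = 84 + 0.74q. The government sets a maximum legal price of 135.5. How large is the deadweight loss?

344.02

Competitive equilibrium: 166.5 − 0.1q = 84 + 0.74q → q* = 98.2143, p* = 156.6786.
At the ceiling p = 135.5, quantity supplied = (135.5 − 84)/0.74 = 69.5946.
Willingness to pay at q' = 69.5946: 166.5 − 0.1·69.5946 = 159.5405.
Δq = 98.2143 − 69.5946 = 28.6197; wedge = 159.5405 − 135.5 = 24.0405.
Deadweight loss = ½ × 28.6197 × 24.0405 = 344.02.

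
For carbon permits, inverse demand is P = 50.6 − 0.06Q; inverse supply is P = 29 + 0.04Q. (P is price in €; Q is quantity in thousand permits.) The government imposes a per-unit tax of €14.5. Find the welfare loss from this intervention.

€1051.25 thousand

Competitive equilibrium: 50.6 − 0.06Q = 29 + 0.04Q → Q* = 216, P* = 37.64.
With the tax, the buyer price exceeds the seller price by 14.5: (50.6 − 0.06Q) − (29 + 0.04Q) = 14.5 → Q' = 71.
ΔQ = 216 − 71 = 145; the wedge equals the tax, 14.5.
Welfare loss = ½ × 145 × 14.5 = €1051.25 thousand.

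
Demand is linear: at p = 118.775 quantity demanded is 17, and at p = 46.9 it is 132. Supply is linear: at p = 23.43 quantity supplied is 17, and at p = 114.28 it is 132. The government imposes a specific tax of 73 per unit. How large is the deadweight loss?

1883.04

Demand slope = (46.9 − 118.775)/(132 − 17) = −0.625, so p = 129.4 − 0.625q.
Supply slope = (114.28 − 23.43)/(132 − 17) = 0.79, so p = 10 + 0.79q.
Competitive equilibrium: 129.4 − 0.625q = 10 + 0.79q → q* = 84.3816, p* = 76.6615.
With the tax, the buyer price exceeds the seller price by 73: (129.4 − 0.625q) − (10 + 0.79q) = 73 → q' = 32.7915.
Δq = 84.3816 − 32.7915 = 51.5901; the wedge equals the tax, 73.
DWL = ½ × 51.5901 × 73 = 1883.04.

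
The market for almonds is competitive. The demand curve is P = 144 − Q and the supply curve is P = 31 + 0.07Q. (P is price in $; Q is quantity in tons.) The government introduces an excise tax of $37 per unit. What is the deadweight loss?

Competitive equilibrium: 144 − Q = 31 + 0.07Q → Q* = 105.6075, P* = 38.3925.
With the tax, the buyer price exceeds the seller price by 37: (144 − Q) − (31 + 0.07Q) = 37 → Q' = 71.028.
ΔQ = 105.6075 − 71.028 = 34.5795; the wedge equals the tax, 37.
DWL = ½ × 34.5795 × 37 = $639.72.

$639.72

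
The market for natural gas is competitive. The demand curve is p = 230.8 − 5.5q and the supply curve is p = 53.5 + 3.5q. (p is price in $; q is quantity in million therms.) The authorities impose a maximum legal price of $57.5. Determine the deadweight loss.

$1549.65 million

Competitive equilibrium: 230.8 − 5.5q = 53.5 + 3.5q → q* = 19.7, p* = 122.45.
At the ceiling p = 57.5, quantity supplied = (57.5 − 53.5)/3.5 = 1.1429.
Willingness to pay at q' = 1.1429: 230.8 − 5.5·1.1429 = 224.5141.
Δq = 19.7 − 1.1429 = 18.5571; wedge = 224.5141 − 57.5 = 167.0141.
Welfare loss = ½ × 18.5571 × 167.0141 = $1549.65 million.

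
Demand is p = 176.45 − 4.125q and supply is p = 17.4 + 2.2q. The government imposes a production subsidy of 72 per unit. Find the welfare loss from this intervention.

Competitive equilibrium: 176.45 − 4.125q = 17.4 + 2.2q → q* = 25.1462, p* = 72.7217.
The subsidy lowers effective supply by 72: p = 2.2q − 54.6.
New quantity: 176.45 − 4.125q = 2.2q − 54.6 → q' = 36.5296.
Overproduction Δq = 36.5296 − 25.1462 = 11.3834; wedge = subsidy = 72.
Welfare loss = ½ × 11.3834 × 72 = 409.80.

409.80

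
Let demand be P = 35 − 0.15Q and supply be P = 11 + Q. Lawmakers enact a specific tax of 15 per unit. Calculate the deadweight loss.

Competitive equilibrium: 35 − 0.15Q = 11 + Q → Q* = 20.8696, P* = 31.8696.
With the tax, the buyer price exceeds the seller price by 15: (35 − 0.15Q) − (11 + Q) = 15 → Q' = 7.8261.
ΔQ = 20.8696 − 7.8261 = 13.0435; the wedge equals the tax, 15.
DWL = ½ × 13.0435 × 15 = 97.83.

97.83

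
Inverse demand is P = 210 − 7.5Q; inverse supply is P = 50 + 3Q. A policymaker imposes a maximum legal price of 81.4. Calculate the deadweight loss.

Competitive equilibrium: 210 − 7.5Q = 50 + 3Q → Q* = 15.2381, P* = 95.7143.
At the ceiling P = 81.4, quantity supplied = (81.4 − 50)/3 = 10.4667.
Willingness to pay at Q' = 10.4667: 210 − 7.5·10.4667 = 131.4998.
ΔQ = 15.2381 − 10.4667 = 4.7714; wedge = 131.4998 − 81.4 = 50.0998.
Deadweight loss = ½ × 4.7714 × 50.0998 = 119.52.

119.52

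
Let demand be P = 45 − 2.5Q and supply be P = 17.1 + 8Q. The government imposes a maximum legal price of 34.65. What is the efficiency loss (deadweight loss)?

1.13

Competitive equilibrium: 45 − 2.5Q = 17.1 + 8Q → Q* = 2.6571, P* = 38.3571.
At the ceiling P = 34.65, quantity supplied = (34.65 − 17.1)/8 = 2.1938.
Willingness to pay at Q' = 2.1938: 45 − 2.5·2.1938 = 39.5155.
ΔQ = 2.6571 − 2.1938 = 0.4633; wedge = 39.5155 − 34.65 = 4.8655.
DWL = ½ × 0.4633 × 4.8655 = 1.13.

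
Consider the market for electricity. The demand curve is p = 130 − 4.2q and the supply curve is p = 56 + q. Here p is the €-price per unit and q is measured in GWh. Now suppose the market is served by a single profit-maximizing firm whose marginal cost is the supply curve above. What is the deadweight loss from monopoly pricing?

€105.12

Competitive equilibrium: 130 − 4.2q = 56 + q → q* = 14.2308, p* = 70.2308.
Marginal revenue: MR = 130 − 8.4q. Set MR = MC: 130 − 8.4q = 56 + q → q_m = 7.8723.
Price p_m = 130 − 4.2·7.8723 = 96.9363; MC(q_m) = 56 + 1·7.8723 = 63.8723.
Competitive q* = 14.2308, so Δq = 6.3585; wedge = 96.9363 − 63.8723 = 33.064.
Welfare loss = ½ × 6.3585 × 33.064 = €105.12.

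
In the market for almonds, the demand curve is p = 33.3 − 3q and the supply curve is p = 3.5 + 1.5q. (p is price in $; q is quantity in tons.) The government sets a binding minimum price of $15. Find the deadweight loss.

$0.61

Competitive equilibrium: 33.3 − 3q = 3.5 + 1.5q → q* = 6.6222, p* = 13.4333.
At the floor p = 15, quantity demanded = (33.3 − 15)/3 = 6.1.
Sellers' marginal cost at q' = 6.1: 3.5 + 1.5·6.1 = 12.65.
Δq = 6.6222 − 6.1 = 0.5222; wedge = 15 − 12.65 = 2.35.
DWL = ½ × 0.5222 × 2.35 = $0.61.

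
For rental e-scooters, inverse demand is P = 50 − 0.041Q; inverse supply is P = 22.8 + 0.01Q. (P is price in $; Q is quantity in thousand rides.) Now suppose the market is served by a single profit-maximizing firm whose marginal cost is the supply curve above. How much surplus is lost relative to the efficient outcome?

$1440.55 thousand

Competitive equilibrium: 50 − 0.041Q = 22.8 + 0.01Q → Q* = 533.33333, P* = 28.13333.
Marginal revenue: MR = 50 − 0.082Q. Set MR = MC: 50 − 0.082Q = 22.8 + 0.01Q → Q_m = 295.65217.
Price P_m = 50 − 0.041·295.65217 = 37.87826; MC(Q_m) = 22.8 + 0.01·295.65217 = 25.75652.
Competitive Q* = 533.33333, so ΔQ = 237.68116; wedge = 37.87826 − 25.75652 = 12.12174.
Deadweight loss = ½ × 237.68116 × 12.12174 = $1440.55 thousand.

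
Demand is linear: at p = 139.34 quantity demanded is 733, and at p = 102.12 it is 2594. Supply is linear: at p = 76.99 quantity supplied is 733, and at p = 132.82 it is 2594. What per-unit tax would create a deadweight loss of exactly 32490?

57

Demand slope = (102.12 − 139.34)/(2594 − 733) = −0.02, so p = 154 − 0.02q.
Supply slope = (132.82 − 76.99)/(2594 − 733) = 0.03, so p = 55 + 0.03q.
Competitive equilibrium: 154 − 0.02q = 55 + 0.03q → q* = 1980, p* = 114.4.
A tax t gives Δq = t/0.05 and wedge t, so DWL = t²/0.1.
t²/0.1 = 32490 → t² = 3249 → t = 57.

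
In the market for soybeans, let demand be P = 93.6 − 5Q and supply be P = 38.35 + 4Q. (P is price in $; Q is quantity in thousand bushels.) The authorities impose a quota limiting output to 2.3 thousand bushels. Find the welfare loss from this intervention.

$66.32 thousand

Competitive equilibrium: 93.6 − 5Q = 38.35 + 4Q → Q* = 6.1389, P* = 62.9056.
At Q = 2.3: demand price = 93.6 − 5·2.3 = 82.1; supply price = 38.35 + 4·2.3 = 47.55.
ΔQ = 6.1389 − 2.3 = 3.8389; wedge = 82.1 − 47.55 = 34.55.
Welfare loss = ½ × 3.8389 × 34.55 = $66.32 thousand.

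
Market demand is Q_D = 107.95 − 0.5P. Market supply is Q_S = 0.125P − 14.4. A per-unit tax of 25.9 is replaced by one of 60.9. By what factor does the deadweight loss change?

In inverse form: demand P = 215.9 − 2Q, supply P = 115.2 + 8Q.
Competitive equilibrium: 215.9 − 2Q = 115.2 + 8Q → Q* = 10.07, P* = 195.76.
For a per-unit tax t: ΔQ = t/10, so DWL = ½·t·(t/10) = t²/20.
At t = 25.9: DWL = 33.5405. At t = 60.9: DWL = 185.4405.
Ratio = (60.9/25.9)² = 5.529.

5.529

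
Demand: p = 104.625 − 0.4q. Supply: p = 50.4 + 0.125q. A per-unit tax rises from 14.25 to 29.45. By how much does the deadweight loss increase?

632.61

Competitive equilibrium: 104.625 − 0.4q = 50.4 + 0.125q → q* = 103.2857, p* = 63.3107.
For a per-unit tax t: Δq = t/0.525, so DWL = ½·t·(t/0.525) = t²/1.05.
At t = 14.25: DWL = 193.393. At t = 29.45: DWL = 826.002.
Increase = 826.002 − 193.393 = 632.61.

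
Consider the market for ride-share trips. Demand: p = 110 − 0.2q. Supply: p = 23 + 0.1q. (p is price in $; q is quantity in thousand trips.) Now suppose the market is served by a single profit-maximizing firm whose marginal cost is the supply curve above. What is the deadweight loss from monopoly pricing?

$2018.40 thousand

Competitive equilibrium: 110 − 0.2q = 23 + 0.1q → q* = 290, p* = 52.
Marginal revenue: MR = 110 − 0.4q. Set MR = MC: 110 − 0.4q = 23 + 0.1q → q_m = 174.
Price p_m = 110 − 0.2·174 = 75.2; MC(q_m) = 23 + 0.1·174 = 40.4.
Competitive q* = 290, so Δq = 116; wedge = 75.2 − 40.4 = 34.8.
Deadweight loss = ½ × 116 × 34.8 = $2018.40 thousand.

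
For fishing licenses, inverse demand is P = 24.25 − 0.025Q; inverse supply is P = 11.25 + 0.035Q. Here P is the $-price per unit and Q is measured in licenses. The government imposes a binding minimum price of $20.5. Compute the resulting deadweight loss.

$133.33

Competitive equilibrium: 24.25 − 0.025Q = 11.25 + 0.035Q → Q* = 216.6667, P* = 18.8333.
At the floor P = 20.5, quantity demanded = (24.25 − 20.5)/0.025 = 150.
Sellers' marginal cost at Q' = 150: 11.25 + 0.035·150 = 16.5.
ΔQ = 216.6667 − 150 = 66.6667; wedge = 20.5 − 16.5 = 4.
DWL = ½ × 66.6667 × 4 = $133.33.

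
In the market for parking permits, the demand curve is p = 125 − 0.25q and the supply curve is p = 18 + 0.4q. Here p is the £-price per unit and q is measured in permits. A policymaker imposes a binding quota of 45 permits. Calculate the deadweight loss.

Competitive equilibrium: 125 − 0.25q = 18 + 0.4q → q* = 164.6154, p* = 83.8462.
At q = 45: demand price = 125 − 0.25·45 = 113.75; supply price = 18 + 0.4·45 = 36.
Δq = 164.6154 − 45 = 119.6154; wedge = 113.75 − 36 = 77.75.
Deadweight loss = ½ × 119.6154 × 77.75 = £4650.05.

£4650.05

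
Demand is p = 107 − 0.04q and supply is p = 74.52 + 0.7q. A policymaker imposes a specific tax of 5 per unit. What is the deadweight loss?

Competitive equilibrium: 107 − 0.04q = 74.52 + 0.7q → q* = 43.8919, p* = 105.2443.
With the tax, the buyer price exceeds the seller price by 5: (107 − 0.04q) − (74.52 + 0.7q) = 5 → q' = 37.1351.
Δq = 43.8919 − 37.1351 = 6.7568; the wedge equals the tax, 5.
Welfare loss = ½ × 6.7568 × 5 = 16.89.

16.89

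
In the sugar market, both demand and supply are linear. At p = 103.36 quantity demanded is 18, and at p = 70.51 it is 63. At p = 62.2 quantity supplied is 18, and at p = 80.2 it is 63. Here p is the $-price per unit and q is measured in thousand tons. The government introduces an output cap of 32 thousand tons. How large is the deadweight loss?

$284.12 thousand

Demand slope = (70.51 − 103.36)/(63 − 18) = −0.73, so p = 116.5 − 0.73q.
Supply slope = (80.2 − 62.2)/(63 − 18) = 0.4, so p = 55 + 0.4q.
Competitive equilibrium: 116.5 − 0.73q = 55 + 0.4q → q* = 54.4248, p* = 76.7699.
At q = 32: demand price = 116.5 − 0.73·32 = 93.14; supply price = 55 + 0.4·32 = 67.8.
Δq = 54.4248 − 32 = 22.4248; wedge = 93.14 − 67.8 = 25.34.
DWL = ½ × 22.4248 × 25.34 = $284.12 thousand.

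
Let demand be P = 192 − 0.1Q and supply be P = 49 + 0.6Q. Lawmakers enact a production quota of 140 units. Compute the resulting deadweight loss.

Competitive equilibrium: 192 − 0.1Q = 49 + 0.6Q → Q* = 204.2857, P* = 171.5714.
At Q = 140: demand price = 192 − 0.1·140 = 178; supply price = 49 + 0.6·140 = 133.
ΔQ = 204.2857 − 140 = 64.2857; wedge = 178 − 133 = 45.
The triangle = ½ × 64.2857 × 45 = 1446.43.

1446.43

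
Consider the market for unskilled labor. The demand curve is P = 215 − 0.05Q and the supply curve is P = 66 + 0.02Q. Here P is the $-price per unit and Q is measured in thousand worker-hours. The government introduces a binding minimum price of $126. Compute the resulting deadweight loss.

Competitive equilibrium: 215 − 0.05Q = 66 + 0.02Q → Q* = 2128.5714, P* = 108.5714.
At the floor P = 126, quantity demanded = (215 − 126)/0.05 = 1780.
Sellers' marginal cost at Q' = 1780: 66 + 0.02·1780 = 101.6.
ΔQ = 2128.5714 − 1780 = 348.5714; wedge = 126 − 101.6 = 24.4.
Deadweight loss = ½ × 348.5714 × 24.4 = $4252.57 thousand.

$4252.57 thousand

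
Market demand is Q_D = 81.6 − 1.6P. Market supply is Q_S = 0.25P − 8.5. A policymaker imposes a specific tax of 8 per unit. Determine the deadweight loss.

6.92

In inverse form: demand P = 51 − 0.625Q, supply P = 34 + 4Q.
Competitive equilibrium: 51 − 0.625Q = 34 + 4Q → Q* = 3.6757, P* = 48.7027.
With the tax, the buyer price exceeds the seller price by 8: (51 − 0.625Q) − (34 + 4Q) = 8 → Q' = 1.9459.
ΔQ = 3.6757 − 1.9459 = 1.7298; the wedge equals the tax, 8.
DWL = ½ × 1.7298 × 8 = 6.92.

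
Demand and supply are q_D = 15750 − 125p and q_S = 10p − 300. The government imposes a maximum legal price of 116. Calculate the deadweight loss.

45.07

In inverse form: demand p = 126 − 0.008q, supply p = 30 + 0.1q.
Competitive equilibrium: 126 − 0.008q = 30 + 0.1q → q* = 888.8889, p* = 118.8889.
At the ceiling p = 116, quantity supplied = (116 − 30)/0.1 = 860.
Willingness to pay at q' = 860: 126 − 0.008·860 = 119.12.
Δq = 888.8889 − 860 = 28.8889; wedge = 119.12 − 116 = 3.12.
The triangle = ½ × 28.8889 × 3.12 = 45.07.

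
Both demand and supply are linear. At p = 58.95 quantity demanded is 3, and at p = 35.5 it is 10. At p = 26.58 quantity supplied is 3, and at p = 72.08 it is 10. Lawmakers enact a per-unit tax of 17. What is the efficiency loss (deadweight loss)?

14.67

Demand slope = (35.5 − 58.95)/(10 − 3) = −3.35, so p = 69 − 3.35q.
Supply slope = (72.08 − 26.58)/(10 − 3) = 6.5, so p = 7.08 + 6.5q.
Competitive equilibrium: 69 − 3.35q = 7.08 + 6.5q → q* = 6.2863, p* = 47.9409.
With the tax, the buyer price exceeds the seller price by 17: (69 − 3.35q) − (7.08 + 6.5q) = 17 → q' = 4.5604.
Δq = 6.2863 − 4.5604 = 1.7259; the wedge equals the tax, 17.
DWL = ½ × 1.7259 × 17 = 14.67.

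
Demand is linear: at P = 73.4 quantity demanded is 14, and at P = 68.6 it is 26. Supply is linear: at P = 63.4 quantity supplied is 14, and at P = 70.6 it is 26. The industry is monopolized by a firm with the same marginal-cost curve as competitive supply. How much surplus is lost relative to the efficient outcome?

23.51

Demand slope = (68.6 − 73.4)/(26 − 14) = −0.4, so P = 79 − 0.4Q.
Supply slope = (70.6 − 63.4)/(26 − 14) = 0.6, so P = 55 + 0.6Q.
Competitive equilibrium: 79 − 0.4Q = 55 + 0.6Q → Q* = 24, P* = 69.4.
Marginal revenue: MR = 79 − 0.8Q. Set MR = MC: 79 − 0.8Q = 55 + 0.6Q → Q_m = 17.1429.
Price P_m = 79 − 0.4·17.1429 = 72.1428; MC(Q_m) = 55 + 0.6·17.1429 = 65.2857.
Competitive Q* = 24, so ΔQ = 6.8571; wedge = 72.1428 − 65.2857 = 6.8571.
Deadweight loss = ½ × 6.8571 × 6.8571 = 23.51.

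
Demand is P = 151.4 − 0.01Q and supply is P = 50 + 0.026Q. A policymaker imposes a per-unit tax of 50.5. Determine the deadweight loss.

35420.14

Competitive equilibrium: 151.4 − 0.01Q = 50 + 0.026Q → Q* = 2816.6667, P* = 123.2333.
With the tax, the buyer price exceeds the seller price by 50.5: (151.4 − 0.01Q) − (50 + 0.026Q) = 50.5 → Q' = 1413.8889.
ΔQ = 2816.6667 − 1413.8889 = 1402.7778; the wedge equals the tax, 50.5.
The triangle = ½ × 1402.7778 × 50.5 = 35420.14.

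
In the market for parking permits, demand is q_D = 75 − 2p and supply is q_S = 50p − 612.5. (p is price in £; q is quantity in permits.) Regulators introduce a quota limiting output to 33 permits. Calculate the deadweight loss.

In inverse form: demand p = 37.5 − 0.5q, supply p = 12.25 + 0.02q.
Competitive equilibrium: 37.5 − 0.5q = 12.25 + 0.02q → q* = 48.5577, p* = 13.2212.
At q = 33: demand price = 37.5 − 0.5·33 = 21; supply price = 12.25 + 0.02·33 = 12.91.
Δq = 48.5577 − 33 = 15.5577; wedge = 21 − 12.91 = 8.09.
Deadweight loss = ½ × 15.5577 × 8.09 = £62.93.

£62.93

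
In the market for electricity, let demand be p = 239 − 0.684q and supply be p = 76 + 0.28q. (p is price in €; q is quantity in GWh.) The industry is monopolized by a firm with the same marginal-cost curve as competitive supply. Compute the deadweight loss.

Competitive equilibrium: 239 − 0.684q = 76 + 0.28q → q* = 169.0871, p* = 123.3444.
Marginal revenue: MR = 239 − 1.368q. Set MR = MC: 239 − 1.368q = 76 + 0.28q → q_m = 98.9078.
Price p_m = 239 − 0.684·98.9078 = 171.3471; MC(q_m) = 76 + 0.28·98.9078 = 103.6942.
Competitive q* = 169.0871, so Δq = 70.1793; wedge = 171.3471 − 103.6942 = 67.6529.
The triangle = ½ × 70.1793 × 67.6529 = €2373.92.

€2373.92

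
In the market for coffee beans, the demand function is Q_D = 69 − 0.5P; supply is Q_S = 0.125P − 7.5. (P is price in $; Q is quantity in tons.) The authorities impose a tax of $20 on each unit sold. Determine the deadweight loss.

In inverse form: demand P = 138 − 2Q, supply P = 60 + 8Q.
Competitive equilibrium: 138 − 2Q = 60 + 8Q → Q* = 7.8, P* = 122.4.
With the tax, the buyer price exceeds the seller price by 20: (138 − 2Q) − (60 + 8Q) = 20 → Q' = 5.8.
ΔQ = 7.8 − 5.8 = 2; the wedge equals the tax, 20.
Welfare loss = ½ × 2 × 20 = $20.

$20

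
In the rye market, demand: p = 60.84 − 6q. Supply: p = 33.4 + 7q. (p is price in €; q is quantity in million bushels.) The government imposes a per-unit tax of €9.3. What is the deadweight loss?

Competitive equilibrium: 60.84 − 6q = 33.4 + 7q → q* = 2.1108, p* = 48.1754.
With the tax, the buyer price exceeds the seller price by 9.3: (60.84 − 6q) − (33.4 + 7q) = 9.3 → q' = 1.3954.
Δq = 2.1108 − 1.3954 = 0.7154; the wedge equals the tax, 9.3.
Deadweight loss = ½ × 0.7154 × 9.3 = €3.33 million.

€3.33 million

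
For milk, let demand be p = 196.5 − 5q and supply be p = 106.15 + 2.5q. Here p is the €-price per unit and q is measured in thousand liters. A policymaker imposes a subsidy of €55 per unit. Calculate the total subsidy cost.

€1065.90 thousand

Competitive equilibrium: 196.5 − 5q = 106.15 + 2.5q → q* = 12.0467, p* = 136.2667.
The subsidy lowers effective supply by 55: p = 51.15 + 2.5q.
New quantity: 196.5 − 5q = 51.15 + 2.5q → q' = 19.38.
Total subsidy cost = 55 × 19.38 = €1065.90 thousand.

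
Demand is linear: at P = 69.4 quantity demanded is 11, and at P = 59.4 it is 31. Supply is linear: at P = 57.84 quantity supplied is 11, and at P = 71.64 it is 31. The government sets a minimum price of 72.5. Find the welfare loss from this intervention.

150.69

Demand slope = (59.4 − 69.4)/(31 − 11) = −0.5, so P = 74.9 − 0.5Q.
Supply slope = (71.64 − 57.84)/(31 − 11) = 0.69, so P = 50.25 + 0.69Q.
Competitive equilibrium: 74.9 − 0.5Q = 50.25 + 0.69Q → Q* = 20.7143, P* = 64.5429.
At the floor P = 72.5, quantity demanded = (74.9 − 72.5)/0.5 = 4.8.
Sellers' marginal cost at Q' = 4.8: 50.25 + 0.69·4.8 = 53.562.
ΔQ = 20.7143 − 4.8 = 15.9143; wedge = 72.5 − 53.562 = 18.938.
Deadweight loss = ½ × 15.9143 × 18.938 = 150.69.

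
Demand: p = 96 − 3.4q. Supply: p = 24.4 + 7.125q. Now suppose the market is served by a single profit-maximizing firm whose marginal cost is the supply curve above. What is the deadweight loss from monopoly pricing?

14.52

Competitive equilibrium: 96 − 3.4q = 24.4 + 7.125q → q* = 6.8029, p* = 72.8703.
Marginal revenue: MR = 96 − 6.8q. Set MR = MC: 96 − 6.8q = 24.4 + 7.125q → q_m = 5.1418.
Price p_m = 96 − 3.4·5.1418 = 78.5179; MC(q_m) = 24.4 + 7.125·5.1418 = 61.0353.
Competitive q* = 6.8029, so Δq = 1.6611; wedge = 78.5179 − 61.0353 = 17.4826.
DWL = ½ × 1.6611 × 17.4826 = 14.52.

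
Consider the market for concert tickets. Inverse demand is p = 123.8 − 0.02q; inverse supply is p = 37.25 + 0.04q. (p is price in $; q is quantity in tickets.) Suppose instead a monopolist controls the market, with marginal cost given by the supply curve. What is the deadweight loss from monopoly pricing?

$3901.51

Competitive equilibrium: 123.8 − 0.02q = 37.25 + 0.04q → q* = 1442.5, p* = 94.95.
Marginal revenue: MR = 123.8 − 0.04q. Set MR = MC: 123.8 − 0.04q = 37.25 + 0.04q → q_m = 1081.875.
Price p_m = 123.8 − 0.02·1081.875 = 102.1625; MC(q_m) = 37.25 + 0.04·1081.875 = 80.525.
Competitive q* = 1442.5, so Δq = 360.625; wedge = 102.1625 − 80.525 = 21.6375.
Welfare loss = ½ × 360.625 × 21.6375 = $3901.51.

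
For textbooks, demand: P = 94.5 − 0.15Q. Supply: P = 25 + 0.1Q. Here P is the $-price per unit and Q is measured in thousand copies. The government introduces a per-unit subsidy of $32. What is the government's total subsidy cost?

$12992 thousand

Competitive equilibrium: 94.5 − 0.15Q = 25 + 0.1Q → Q* = 278, P* = 52.8.
The subsidy lowers effective supply by 32: P = 0.1Q − 7.
New quantity: 94.5 − 0.15Q = 0.1Q − 7 → Q' = 406.
Total subsidy cost = 32 × 406 = $12992 thousand.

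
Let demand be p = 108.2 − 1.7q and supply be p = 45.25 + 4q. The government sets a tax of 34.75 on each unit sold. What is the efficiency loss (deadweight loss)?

Competitive equilibrium: 108.2 − 1.7q = 45.25 + 4q → q* = 11.0439, p* = 89.4254.
With the tax, the buyer price exceeds the seller price by 34.75: (108.2 − 1.7q) − (45.25 + 4q) = 34.75 → q' = 4.9474.
Δq = 11.0439 − 4.9474 = 6.0965; the wedge equals the tax, 34.75.
Welfare loss = ½ × 6.0965 × 34.75 = 105.93.

105.93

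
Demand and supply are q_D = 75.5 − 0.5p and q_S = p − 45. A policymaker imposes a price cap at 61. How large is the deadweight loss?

In inverse form: demand p = 151 − 2q, supply p = 45 + q.
Competitive equilibrium: 151 − 2q = 45 + q → q* = 35.3333, p* = 80.3333.
At the ceiling p = 61, quantity supplied = (61 − 45)/1 = 16.
Willingness to pay at q' = 16: 151 − 2·16 = 119.
Δq = 35.3333 − 16 = 19.3333; wedge = 119 − 61 = 58.
Welfare loss = ½ × 19.3333 × 58 = 560.67.

560.67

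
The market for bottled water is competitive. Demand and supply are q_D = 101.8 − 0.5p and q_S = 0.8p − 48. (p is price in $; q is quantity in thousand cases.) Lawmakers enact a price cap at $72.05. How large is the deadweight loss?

$1939.16 thousand

In inverse form: demand p = 203.6 − 2q, supply p = 60 + 1.25q.
Competitive equilibrium: 203.6 − 2q = 60 + 1.25q → q* = 44.1846, p* = 115.2308.
At the ceiling p = 72.05, quantity supplied = (72.05 − 60)/1.25 = 9.64.
Willingness to pay at q' = 9.64: 203.6 − 2·9.64 = 184.32.
Δq = 44.1846 − 9.64 = 34.5446; wedge = 184.32 − 72.05 = 112.27.
The triangle = ½ × 34.5446 × 112.27 = $1939.16 thousand.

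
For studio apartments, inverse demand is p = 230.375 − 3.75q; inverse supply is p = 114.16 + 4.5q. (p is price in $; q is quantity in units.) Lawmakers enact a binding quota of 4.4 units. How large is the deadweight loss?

$387.05

Competitive equilibrium: 230.375 − 3.75q = 114.16 + 4.5q → q* = 14.086667, p* = 177.55.
At q = 4.4: demand price = 230.375 − 3.75·4.4 = 213.875; supply price = 114.16 + 4.5·4.4 = 133.96.
Δq = 14.086667 − 4.4 = 9.686667; wedge = 213.875 − 133.96 = 79.915.
The triangle = ½ × 9.686667 × 79.915 = $387.05.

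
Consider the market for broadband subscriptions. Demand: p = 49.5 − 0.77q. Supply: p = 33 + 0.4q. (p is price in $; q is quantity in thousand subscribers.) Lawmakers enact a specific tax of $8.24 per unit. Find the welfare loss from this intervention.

Competitive equilibrium: 49.5 − 0.77q = 33 + 0.4q → q* = 14.1026, p* = 38.641.
With the tax, the buyer price exceeds the seller price by 8.24: (49.5 − 0.77q) − (33 + 0.4q) = 8.24 → q' = 7.0598.
Δq = 14.1026 − 7.0598 = 7.0428; the wedge equals the tax, 8.24.
DWL = ½ × 7.0428 × 8.24 = $29.02 thousand.

$29.02 thousand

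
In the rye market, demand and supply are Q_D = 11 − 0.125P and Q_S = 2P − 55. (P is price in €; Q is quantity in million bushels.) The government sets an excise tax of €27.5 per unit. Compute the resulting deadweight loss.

€44.49 million

In inverse form: demand P = 88 − 8Q, supply P = 27.5 + 0.5Q.
Competitive equilibrium: 88 − 8Q = 27.5 + 0.5Q → Q* = 7.11765, P* = 31.05882.
With the tax, the buyer price exceeds the seller price by 27.5: (88 − 8Q) − (27.5 + 0.5Q) = 27.5 → Q' = 3.88235.
ΔQ = 7.11765 − 3.88235 = 3.2353; the wedge equals the tax, 27.5.
DWL = ½ × 3.2353 × 27.5 = €44.49 million.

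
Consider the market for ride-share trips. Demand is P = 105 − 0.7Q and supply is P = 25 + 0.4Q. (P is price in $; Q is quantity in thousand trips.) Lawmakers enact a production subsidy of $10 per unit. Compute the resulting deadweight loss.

$45.45 thousand

Competitive equilibrium: 105 − 0.7Q = 25 + 0.4Q → Q* = 72.7273, P* = 54.0909.
The subsidy lowers effective supply by 10: P = 15 + 0.4Q.
New quantity: 105 − 0.7Q = 15 + 0.4Q → Q' = 81.8182.
Overproduction ΔQ = 81.8182 − 72.7273 = 9.0909; wedge = subsidy = 10.
Deadweight loss = ½ × 9.0909 × 10 = $45.45 thousand.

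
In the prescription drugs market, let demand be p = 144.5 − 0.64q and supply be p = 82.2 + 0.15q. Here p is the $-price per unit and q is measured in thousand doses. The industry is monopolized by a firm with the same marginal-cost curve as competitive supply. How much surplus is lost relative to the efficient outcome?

$492.05 thousand

Competitive equilibrium: 144.5 − 0.64q = 82.2 + 0.15q → q* = 78.8608, p* = 94.0291.
Marginal revenue: MR = 144.5 − 1.28q. Set MR = MC: 144.5 − 1.28q = 82.2 + 0.15q → q_m = 43.5664.
Price p_m = 144.5 − 0.64·43.5664 = 116.6175; MC(q_m) = 82.2 + 0.15·43.5664 = 88.735.
Competitive q* = 78.8608, so Δq = 35.2944; wedge = 116.6175 − 88.735 = 27.8825.
Deadweight loss = ½ × 35.2944 × 27.8825 = $492.05 thousand.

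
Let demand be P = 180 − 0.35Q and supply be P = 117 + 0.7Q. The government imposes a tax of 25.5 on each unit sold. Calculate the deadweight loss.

309.64

Competitive equilibrium: 180 − 0.35Q = 117 + 0.7Q → Q* = 60, P* = 159.
With the tax, the buyer price exceeds the seller price by 25.5: (180 − 0.35Q) − (117 + 0.7Q) = 25.5 → Q' = 35.7143.
ΔQ = 60 − 35.7143 = 24.2857; the wedge equals the tax, 25.5.
Deadweight loss = ½ × 24.2857 × 25.5 = 309.64.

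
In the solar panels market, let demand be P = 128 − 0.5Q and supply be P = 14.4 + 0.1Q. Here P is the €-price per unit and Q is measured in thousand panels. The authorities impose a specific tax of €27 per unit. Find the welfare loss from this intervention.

€607.50 thousand

Competitive equilibrium: 128 − 0.5Q = 14.4 + 0.1Q → Q* = 189.3333, P* = 33.3333.
With the tax, the buyer price exceeds the seller price by 27: (128 − 0.5Q) − (14.4 + 0.1Q) = 27 → Q' = 144.3333.
ΔQ = 189.3333 − 144.3333 = 45; the wedge equals the tax, 27.
DWL = ½ × 45 × 27 = €607.50 thousand.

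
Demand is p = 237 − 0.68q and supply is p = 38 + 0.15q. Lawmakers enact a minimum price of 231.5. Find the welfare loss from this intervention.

22273.61

Competitive equilibrium: 237 − 0.68q = 38 + 0.15q → q* = 239.75904, p* = 73.96386.
At the floor p = 231.5, quantity demanded = (237 − 231.5)/0.68 = 8.08824.
Sellers' marginal cost at q' = 8.08824: 38 + 0.15·8.08824 = 39.21324.
Δq = 239.75904 − 8.08824 = 231.6708; wedge = 231.5 − 39.21324 = 192.28676.
The triangle = ½ × 231.6708 × 192.28676 = 22273.61.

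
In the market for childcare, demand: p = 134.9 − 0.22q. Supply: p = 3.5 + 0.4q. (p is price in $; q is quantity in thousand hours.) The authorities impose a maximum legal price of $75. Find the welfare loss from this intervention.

$341.40 thousand

Competitive equilibrium: 134.9 − 0.22q = 3.5 + 0.4q → q* = 211.9355, p* = 88.2742.
At the ceiling p = 75, quantity supplied = (75 − 3.5)/0.4 = 178.75.
Willingness to pay at q' = 178.75: 134.9 − 0.22·178.75 = 95.575.
Δq = 211.9355 − 178.75 = 33.1855; wedge = 95.575 − 75 = 20.575.
The triangle = ½ × 33.1855 × 20.575 = $341.40 thousand.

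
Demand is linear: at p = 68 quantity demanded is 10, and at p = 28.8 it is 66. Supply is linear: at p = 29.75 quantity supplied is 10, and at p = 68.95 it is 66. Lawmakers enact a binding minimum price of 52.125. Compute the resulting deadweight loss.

Demand slope = (28.8 − 68)/(66 − 10) = −0.7, so p = 75 − 0.7q.
Supply slope = (68.95 − 29.75)/(66 − 10) = 0.7, so p = 22.75 + 0.7q.
Competitive equilibrium: 75 − 0.7q = 22.75 + 0.7q → q* = 37.3214, p* = 48.875.
At the floor p = 52.125, quantity demanded = (75 − 52.125)/0.7 = 32.6786.
Sellers' marginal cost at q' = 32.6786: 22.75 + 0.7·32.6786 = 45.625.
Δq = 37.3214 − 32.6786 = 4.6428; wedge = 52.125 − 45.625 = 6.5.
Deadweight loss = ½ × 4.6428 × 6.5 = 15.09.

15.09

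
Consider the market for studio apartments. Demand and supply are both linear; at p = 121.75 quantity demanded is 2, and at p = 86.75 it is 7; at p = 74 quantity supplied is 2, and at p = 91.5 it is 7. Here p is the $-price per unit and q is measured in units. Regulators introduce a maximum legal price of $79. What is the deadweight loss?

$51.07

Demand slope = (86.75 − 121.75)/(7 − 2) = −7, so p = 135.75 − 7q.
Supply slope = (91.5 − 74)/(7 − 2) = 3.5, so p = 67 + 3.5q.
Competitive equilibrium: 135.75 − 7q = 67 + 3.5q → q* = 6.5476, p* = 89.9167.
At the ceiling p = 79, quantity supplied = (79 − 67)/3.5 = 3.4286.
Willingness to pay at q' = 3.4286: 135.75 − 7·3.4286 = 111.7498.
Δq = 6.5476 − 3.4286 = 3.119; wedge = 111.7498 − 79 = 32.7498.
DWL = ½ × 3.119 × 32.7498 = $51.07.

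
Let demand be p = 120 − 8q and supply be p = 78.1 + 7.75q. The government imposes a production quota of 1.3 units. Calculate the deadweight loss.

14.57

Competitive equilibrium: 120 − 8q = 78.1 + 7.75q → q* = 2.6603, p* = 98.7175.
At q = 1.3: demand price = 120 − 8·1.3 = 109.6; supply price = 78.1 + 7.75·1.3 = 88.175.
Δq = 2.6603 − 1.3 = 1.3603; wedge = 109.6 − 88.175 = 21.425.
DWL = ½ × 1.3603 × 21.425 = 14.57.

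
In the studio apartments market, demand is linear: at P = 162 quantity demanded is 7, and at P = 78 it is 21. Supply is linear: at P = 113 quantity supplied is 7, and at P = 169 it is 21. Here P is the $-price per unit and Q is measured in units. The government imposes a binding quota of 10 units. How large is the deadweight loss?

Demand slope = (78 − 162)/(21 − 7) = −6, so P = 204 − 6Q.
Supply slope = (169 − 113)/(21 − 7) = 4, so P = 85 + 4Q.
Competitive equilibrium: 204 − 6Q = 85 + 4Q → Q* = 11.9, P* = 132.6.
At Q = 10: demand price = 204 − 6·10 = 144; supply price = 85 + 4·10 = 125.
ΔQ = 11.9 − 10 = 1.9; wedge = 144 − 125 = 19.
The triangle = ½ × 1.9 × 19 = $18.05.

$18.05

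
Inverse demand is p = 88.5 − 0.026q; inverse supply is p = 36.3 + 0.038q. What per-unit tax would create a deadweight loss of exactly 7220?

30.4

Competitive equilibrium: 88.5 − 0.026q = 36.3 + 0.038q → q* = 815.625, p* = 67.2938.
A tax t gives Δq = t/0.064 and wedge t, so DWL = t²/0.128.
t²/0.128 = 7220 → t² = 924.16 → t = 30.4.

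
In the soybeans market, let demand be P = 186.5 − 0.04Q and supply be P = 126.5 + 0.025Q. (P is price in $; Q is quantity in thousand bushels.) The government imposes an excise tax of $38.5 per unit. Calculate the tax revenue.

$12734.62 thousand

Competitive equilibrium: 186.5 − 0.04Q = 126.5 + 0.025Q → Q* = 923.07692, P* = 149.57692.
With the tax, the buyer price exceeds the seller price by 38.5: (186.5 − 0.04Q) − (126.5 + 0.025Q) = 38.5 → Q' = 330.76923.
Tax revenue = 38.5 × 330.76923 = $12734.62 thousand.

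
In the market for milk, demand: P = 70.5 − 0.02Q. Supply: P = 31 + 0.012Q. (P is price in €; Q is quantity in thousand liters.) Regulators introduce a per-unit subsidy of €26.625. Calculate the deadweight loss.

€11076.42 thousand

Competitive equilibrium: 70.5 − 0.02Q = 31 + 0.012Q → Q* = 1234.375, P* = 45.8125.
The subsidy lowers effective supply by 26.625: P = 4.375 + 0.012Q.
New quantity: 70.5 − 0.02Q = 4.375 + 0.012Q → Q' = 2066.4063.
Overproduction ΔQ = 2066.4063 − 1234.375 = 832.0313; wedge = subsidy = 26.625.
Deadweight loss = ½ × 832.0313 × 26.625 = €11076.42 thousand.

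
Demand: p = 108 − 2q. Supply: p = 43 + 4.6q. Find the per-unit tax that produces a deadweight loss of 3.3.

Competitive equilibrium: 108 − 2q = 43 + 4.6q → q* = 9.8485, p* = 88.303.
A tax t gives Δq = t/6.6 and wedge t, so DWL = t²/13.2.
t²/13.2 = 3.3 → t² = 43.56 → t = 6.6.

6.6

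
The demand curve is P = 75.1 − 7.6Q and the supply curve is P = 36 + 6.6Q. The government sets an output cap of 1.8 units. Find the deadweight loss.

Competitive equilibrium: 75.1 − 7.6Q = 36 + 6.6Q → Q* = 2.7535, P* = 54.1732.
At Q = 1.8: demand price = 75.1 − 7.6·1.8 = 61.42; supply price = 36 + 6.6·1.8 = 47.88.
ΔQ = 2.7535 − 1.8 = 0.9535; wedge = 61.42 − 47.88 = 13.54.
The triangle = ½ × 0.9535 × 13.54 = 6.46.

6.46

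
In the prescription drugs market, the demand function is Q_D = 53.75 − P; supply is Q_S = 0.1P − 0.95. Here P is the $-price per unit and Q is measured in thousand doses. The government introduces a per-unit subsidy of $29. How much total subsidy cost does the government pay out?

In inverse form: demand P = 53.75 − Q, supply P = 9.5 + 10Q.
Competitive equilibrium: 53.75 − Q = 9.5 + 10Q → Q* = 4.0227, P* = 49.7273.
The subsidy lowers effective supply by 29: P = 10Q − 19.5.
New quantity: 53.75 − Q = 10Q − 19.5 → Q' = 6.6591.
Total subsidy cost = 29 × 6.6591 = $193.11 thousand.

$193.11 thousand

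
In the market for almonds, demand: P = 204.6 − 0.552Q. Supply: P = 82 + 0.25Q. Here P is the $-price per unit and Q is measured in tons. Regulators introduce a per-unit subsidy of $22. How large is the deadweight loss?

$301.75

Competitive equilibrium: 204.6 − 0.552Q = 82 + 0.25Q → Q* = 152.8678, P* = 120.217.
The subsidy lowers effective supply by 22: P = 60 + 0.25Q.
New quantity: 204.6 − 0.552Q = 60 + 0.25Q → Q' = 180.2993.
Overproduction ΔQ = 180.2993 − 152.8678 = 27.4315; wedge = subsidy = 22.
The triangle = ½ × 27.4315 × 22 = $301.75.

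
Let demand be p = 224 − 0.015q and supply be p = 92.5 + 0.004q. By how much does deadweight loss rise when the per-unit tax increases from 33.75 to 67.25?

89039.47

Competitive equilibrium: 224 − 0.015q = 92.5 + 0.004q → q* = 6921.0526, p* = 120.1842.
For a per-unit tax t: Δq = t/0.019, so DWL = ½·t·(t/0.019) = t²/0.038.
At t = 33.75: DWL = 29975.329. At t = 67.25: DWL = 119014.803.
Increase = 119014.803 − 29975.329 = 89039.47.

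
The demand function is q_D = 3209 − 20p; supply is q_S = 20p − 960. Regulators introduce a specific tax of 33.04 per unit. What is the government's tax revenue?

26237.064

In inverse form: demand p = 160.45 − 0.05q, supply p = 48 + 0.05q.
Competitive equilibrium: 160.45 − 0.05q = 48 + 0.05q → q* = 1124.5, p* = 104.225.
With the tax, the buyer price exceeds the seller price by 33.04: (160.45 − 0.05q) − (48 + 0.05q) = 33.04 → q' = 794.1.
Tax revenue = 33.04 × 794.1 = 26237.064.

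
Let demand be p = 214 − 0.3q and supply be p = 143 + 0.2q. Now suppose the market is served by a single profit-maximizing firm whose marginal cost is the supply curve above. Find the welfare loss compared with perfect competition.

Competitive equilibrium: 214 − 0.3q = 143 + 0.2q → q* = 142, p* = 171.4.
Marginal revenue: MR = 214 − 0.6q. Set MR = MC: 214 − 0.6q = 143 + 0.2q → q_m = 88.75.
Price p_m = 214 − 0.3·88.75 = 187.375; MC(q_m) = 143 + 0.2·88.75 = 160.75.
Competitive q* = 142, so Δq = 53.25; wedge = 187.375 − 160.75 = 26.625.
DWL = ½ × 53.25 × 26.625 = 708.89.

708.89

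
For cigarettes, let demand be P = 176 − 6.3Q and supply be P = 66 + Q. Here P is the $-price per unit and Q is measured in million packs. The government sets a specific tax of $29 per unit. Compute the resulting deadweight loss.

Competitive equilibrium: 176 − 6.3Q = 66 + Q → Q* = 15.0685, P* = 81.0685.
With the tax, the buyer price exceeds the seller price by 29: (176 − 6.3Q) − (66 + Q) = 29 → Q' = 11.0959.
ΔQ = 15.0685 − 11.0959 = 3.9726; the wedge equals the tax, 29.
The triangle = ½ × 3.9726 × 29 = $57.60 million.

$57.60 million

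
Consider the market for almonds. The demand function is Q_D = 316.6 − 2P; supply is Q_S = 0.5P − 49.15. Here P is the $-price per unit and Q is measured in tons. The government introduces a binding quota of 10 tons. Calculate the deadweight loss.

In inverse form: demand P = 158.3 − 0.5Q, supply P = 98.3 + 2Q.
Competitive equilibrium: 158.3 − 0.5Q = 98.3 + 2Q → Q* = 24, P* = 146.3.
At Q = 10: demand price = 158.3 − 0.5·10 = 153.3; supply price = 98.3 + 2·10 = 118.3.
ΔQ = 24 − 10 = 14; wedge = 153.3 − 118.3 = 35.
DWL = ½ × 14 × 35 = $245.

$245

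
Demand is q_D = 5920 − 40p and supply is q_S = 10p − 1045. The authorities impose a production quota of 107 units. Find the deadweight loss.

3630.06

In inverse form: demand p = 148 − 0.025q, supply p = 104.5 + 0.1q.
Competitive equilibrium: 148 − 0.025q = 104.5 + 0.1q → q* = 348, p* = 139.3.
At q = 107: demand price = 148 − 0.025·107 = 145.325; supply price = 104.5 + 0.1·107 = 115.2.
Δq = 348 − 107 = 241; wedge = 145.325 − 115.2 = 30.125.
DWL = ½ × 241 × 30.125 = 3630.06.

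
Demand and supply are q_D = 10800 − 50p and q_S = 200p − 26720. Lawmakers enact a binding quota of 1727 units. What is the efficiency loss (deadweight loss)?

In inverse form: demand p = 216 − 0.02q, supply p = 133.6 + 0.005q.
Competitive equilibrium: 216 − 0.02q = 133.6 + 0.005q → q* = 3296, p* = 150.08.
At q = 1727: demand price = 216 − 0.02·1727 = 181.46; supply price = 133.6 + 0.005·1727 = 142.235.
Δq = 3296 − 1727 = 1569; wedge = 181.46 − 142.235 = 39.225.
The triangle = ½ × 1569 × 39.225 = 30772.01.

30772.01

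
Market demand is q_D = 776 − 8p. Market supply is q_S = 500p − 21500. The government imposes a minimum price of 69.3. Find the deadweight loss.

2632.18

In inverse form: demand p = 97 − 0.125q, supply p = 43 + 0.002q.
Competitive equilibrium: 97 − 0.125q = 43 + 0.002q → q* = 425.1969, p* = 43.8504.
At the floor p = 69.3, quantity demanded = (97 − 69.3)/0.125 = 221.6.
Sellers' marginal cost at q' = 221.6: 43 + 0.002·221.6 = 43.4432.
Δq = 425.1969 − 221.6 = 203.5969; wedge = 69.3 − 43.4432 = 25.8568.
Deadweight loss = ½ × 203.5969 × 25.8568 = 2632.18.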